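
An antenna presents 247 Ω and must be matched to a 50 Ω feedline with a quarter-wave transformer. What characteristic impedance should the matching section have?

Z_qwt ≈ 111 Ω

Z_qwt = √(Z_0·R_L) = √(50 × 247) = √12350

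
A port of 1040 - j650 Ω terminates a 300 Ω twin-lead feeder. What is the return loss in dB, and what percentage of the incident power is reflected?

RL ≈ 3.59 dB; 43.7% of incident power reflected

Γ = (740 − j650)/(1340 − j650), |Γ| = 0.661
RL = −20·log₁₀(0.661) = 3.59 dB
P_refl/P_inc = |Γ|² = 0.437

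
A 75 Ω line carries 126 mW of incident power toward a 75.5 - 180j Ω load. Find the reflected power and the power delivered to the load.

|Γ| = |(0.5 − j180)/(150.5 − j180)| = 0.767
|Γ|² = 0.589
P_refl = |Γ|²·P_inc = 74.2 mW, P_del = (1 − |Γ|²)·P_inc = 51.8 mW

P_reflected ≈ 74.2 mW; P_delivered ≈ 51.8 mW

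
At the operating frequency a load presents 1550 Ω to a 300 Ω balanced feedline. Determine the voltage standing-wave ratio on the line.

VSWR ≈ 5.17

Γ = (1550 − 300)/(1550 + 300) = 0.676
VSWR = (1 + 0.676)/(1 − 0.676)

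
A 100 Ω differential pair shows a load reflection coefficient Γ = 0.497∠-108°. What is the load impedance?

Z_L = Z_0·(1 + Γ)/(1 − Γ) = 100·(0.846 − j0.473)/(1.15 + j0.473)

Z_L ≈ 48.4 − j60.8 Ω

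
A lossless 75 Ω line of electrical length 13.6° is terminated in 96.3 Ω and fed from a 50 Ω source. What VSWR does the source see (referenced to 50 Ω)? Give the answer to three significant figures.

tan(βl) = 0.242
Z_in = Z_0·(Z_L + jZ_0·tanβl)/(Z_0 + jZ_L·tanβl) = 93 − j10.7 Ω
Γ_s = (Z_in − Z_s)/(Z_in + Z_s) = (43 − j10.7)/(143 − j10.7), |Γ_s| = 0.309
VSWR = (1 + |Γ_s|)/(1 − |Γ_s|)

VSWR ≈ 1.89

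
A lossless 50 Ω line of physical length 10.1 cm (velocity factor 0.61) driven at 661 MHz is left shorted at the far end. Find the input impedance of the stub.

λ = v/f = 0.61·c / 661 MHz = 0.277 m
βl = 2π·l/λ = 2π × 0.365 = 131°
tan(βl) = -1.14
For a shorted stub, Z_in = jZ_0·tan(βl)

Z_in ≈ −j56.8 Ω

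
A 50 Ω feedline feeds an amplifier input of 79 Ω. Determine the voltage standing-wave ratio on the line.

VSWR ≈ 1.58

For a purely resistive load, VSWR = R_L/Z_0 or Z_0/R_L (whichever > 1) = 79/50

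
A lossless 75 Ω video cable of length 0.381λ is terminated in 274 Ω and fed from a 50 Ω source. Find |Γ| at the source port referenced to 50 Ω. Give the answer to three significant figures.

|Γ| ≈ 0.609

βl = 2π × 0.381 = 137°
tan(βl) = -0.927
Z_in = Z_0·(Z_L + jZ_0·tanβl)/(Z_0 + jZ_L·tanβl) = 40.8 + j68.8 Ω
Γ_s = (Z_in − Z_s)/(Z_in + Z_s) = (-9.16 + j68.8)/(90.8 + j68.8), |Γ_s| = 0.609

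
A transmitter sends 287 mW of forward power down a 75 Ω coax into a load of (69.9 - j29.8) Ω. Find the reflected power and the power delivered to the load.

|Γ| = |(-5.1 − j29.8)/(144.9 − j29.8)| = 0.204
|Γ|² = 0.0418
P_refl = |Γ|²·P_inc = 12 mW, P_del = (1 − |Γ|²)·P_inc = 275 mW

P_reflected ≈ 12 mW; P_delivered ≈ 275 mW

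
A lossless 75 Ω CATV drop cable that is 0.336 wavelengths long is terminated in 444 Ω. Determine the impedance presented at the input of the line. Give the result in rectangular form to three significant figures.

Z_in ≈ 17.1 + j43.3 Ω

βl = 2π × 0.336 = 121°
tan(βl) = tan(121°) = -1.67
Z_in = Z_0·(Z_L + jZ_0·tanβl)/(Z_0 + jZ_L·tanβl)
     = 75·(444 − j125)/(75 − j740)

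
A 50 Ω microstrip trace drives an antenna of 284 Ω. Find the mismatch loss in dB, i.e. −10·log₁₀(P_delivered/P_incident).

Γ = (284 − 50)/(284 + 50) = 0.701
|Γ|² = 0.491, so P_del/P_inc = 1 − |Γ|² = 0.509
ML = −10·log₁₀(1 − |Γ|²)

mismatch loss ≈ 2.93 dB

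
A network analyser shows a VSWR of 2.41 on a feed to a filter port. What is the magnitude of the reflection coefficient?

|Γ| = (S − 1)/(S + 1) = (2.41 − 1)/(2.41 + 1) = 1.41/3.41

|Γ| ≈ 0.413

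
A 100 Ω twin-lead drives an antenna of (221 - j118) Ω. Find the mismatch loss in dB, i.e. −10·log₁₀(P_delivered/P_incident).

mismatch loss ≈ 1.22 dB

Γ = (121 − j118)/(321 − j118), |Γ| = 0.494
|Γ|² = 0.244, so P_del/P_inc = 1 − |Γ|² = 0.756
ML = −10·log₁₀(1 − |Γ|²)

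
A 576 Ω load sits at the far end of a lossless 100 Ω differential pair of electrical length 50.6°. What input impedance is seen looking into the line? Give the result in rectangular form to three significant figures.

tan(βl) = tan(50.6°) = 1.22
Z_in = Z_0·(Z_L + jZ_0·tanβl)/(Z_0 + jZ_L·tanβl)
     = 100·(576 + j122)/(100 + j701)

Z_in ≈ 28.5 − j78.1 Ω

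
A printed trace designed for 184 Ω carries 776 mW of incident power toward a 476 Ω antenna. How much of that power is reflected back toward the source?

Γ = (476 − 184)/(476 + 184) = 0.442
|Γ|² = 0.196
P_refl = |Γ|²·P_inc = 152 mW, P_del = (1 − |Γ|²)·P_inc = 624 mW

P_reflected ≈ 152 mW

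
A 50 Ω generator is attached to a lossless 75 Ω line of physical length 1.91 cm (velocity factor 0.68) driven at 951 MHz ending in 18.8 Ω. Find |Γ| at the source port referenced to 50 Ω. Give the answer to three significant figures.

λ = v/f = 0.68·c / 951 MHz = 0.215 m
βl = 2π·l/λ = 2π × 0.089 = 32.1°
tan(βl) = 0.626
Z_in = Z_0·(Z_L + jZ_0·tanβl)/(Z_0 + jZ_L·tanβl) = 25.5 + j43 Ω
Γ_s = (Z_in − Z_s)/(Z_in + Z_s) = (-24.5 + j43)/(75.5 + j43), |Γ_s| = 0.569

|Γ| ≈ 0.569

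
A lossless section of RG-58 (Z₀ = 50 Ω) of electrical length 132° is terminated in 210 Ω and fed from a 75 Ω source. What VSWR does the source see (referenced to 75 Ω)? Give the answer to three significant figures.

tan(βl) = -1.11
Z_in = Z_0·(Z_L + jZ_0·tanβl)/(Z_0 + jZ_L·tanβl) = 20.6 + j40.6 Ω
Γ_s = (Z_in − Z_s)/(Z_in + Z_s) = (-54.4 + j40.6)/(95.6 + j40.6), |Γ_s| = 0.653
VSWR = (1 + |Γ_s|)/(1 − |Γ_s|)

VSWR ≈ 4.77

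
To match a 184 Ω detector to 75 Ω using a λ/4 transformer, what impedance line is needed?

Z_qwt ≈ 117 Ω

Z_qwt = √(Z_0·R_L) = √(75 × 184) = √13800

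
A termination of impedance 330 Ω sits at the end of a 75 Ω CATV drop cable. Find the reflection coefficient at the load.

Γ = 0.63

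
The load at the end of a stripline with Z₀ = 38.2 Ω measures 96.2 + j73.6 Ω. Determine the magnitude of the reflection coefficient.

Γ = (Z_L − Z_0)/(Z_L + Z_0) = (58 + j73.6)/(134.4 + j73.6)
|Γ| = 93.7/153

|Γ| ≈ 0.612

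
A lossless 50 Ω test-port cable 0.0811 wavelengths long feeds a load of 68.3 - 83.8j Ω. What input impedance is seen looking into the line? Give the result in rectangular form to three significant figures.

Z_in ≈ 20.7 − j37 Ω

βl = 2π × 0.0811 = 29.2°
tan(βl) = tan(29.2°) = 0.559
Z_in = Z_0·(Z_L + jZ_0·tanβl)/(Z_0 + jZ_L·tanβl)
     = 50·(68.3 − j55.9)/(96.8 + j38.2)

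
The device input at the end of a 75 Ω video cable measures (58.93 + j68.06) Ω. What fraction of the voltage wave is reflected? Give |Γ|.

|Γ| ≈ 0.465

Γ = (Z_L − Z_0)/(Z_L + Z_0) = (-16.07 + j68.06)/(133.9 + j68.06)
|Γ| = 69.9/150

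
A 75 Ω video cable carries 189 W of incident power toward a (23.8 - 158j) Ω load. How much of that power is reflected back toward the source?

P_reflected ≈ 150 W

|Γ| = |(-51.2 − j158)/(98.8 − j158)| = 0.891
|Γ|² = 0.794
P_refl = |Γ|²·P_inc = 150 W, P_del = (1 − |Γ|²)·P_inc = 38.9 W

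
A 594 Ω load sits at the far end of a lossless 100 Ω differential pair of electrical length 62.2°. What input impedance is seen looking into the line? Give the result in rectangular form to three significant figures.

tan(βl) = tan(62.2°) = 1.9
Z_in = Z_0·(Z_L + jZ_0·tanβl)/(Z_0 + jZ_L·tanβl)
     = 100·(594 + j190)/(100 + j1130)

Z_in ≈ 21.3 − j50.8 Ω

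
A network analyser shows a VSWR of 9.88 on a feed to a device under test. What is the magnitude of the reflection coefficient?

|Γ| = (S − 1)/(S + 1) = (9.88 − 1)/(9.88 + 1) = 8.88/10.9

|Γ| ≈ 0.816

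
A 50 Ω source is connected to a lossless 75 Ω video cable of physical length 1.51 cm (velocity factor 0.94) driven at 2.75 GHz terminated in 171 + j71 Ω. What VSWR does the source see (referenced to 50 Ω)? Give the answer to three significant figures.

λ = v/f = 0.94·c / 2.75 GHz = 0.103 m
βl = 2π·l/λ = 2π × 0.147 = 53°
tan(βl) = 1.33
Z_in = Z_0·(Z_L + jZ_0·tanβl)/(Z_0 + jZ_L·tanβl) = 51.2 − j60.8 Ω
Γ_s = (Z_in − Z_s)/(Z_in + Z_s) = (1.19 − j60.8)/(101 − j60.8), |Γ_s| = 0.515
VSWR = (1 + |Γ_s|)/(1 − |Γ_s|)

VSWR ≈ 3.13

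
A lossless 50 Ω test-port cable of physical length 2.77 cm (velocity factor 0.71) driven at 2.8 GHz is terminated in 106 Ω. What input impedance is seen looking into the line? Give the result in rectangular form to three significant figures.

Z_in ≈ 35.5 + j29 Ω

λ = v/f = 0.71·c / 2.8 GHz = 0.0761 m
βl = 2π·l/λ = 2π × 0.364 = 131°
tan(βl) = tan(131°) = -1.15
Z_in = Z_0·(Z_L + jZ_0·tanβl)/(Z_0 + jZ_L·tanβl)
     = 50·(106 − j57.3)/(50 − j122)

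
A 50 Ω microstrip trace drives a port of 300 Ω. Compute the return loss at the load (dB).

RL ≈ 2.92 dB

Γ = (300 − 50)/(300 + 50) = 0.714
RL = −20·log₁₀|Γ| = −20·log₁₀(0.714)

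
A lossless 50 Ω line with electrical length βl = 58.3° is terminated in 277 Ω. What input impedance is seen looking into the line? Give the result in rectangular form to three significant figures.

Z_in ≈ 12.3 − j29.5 Ω

tan(βl) = tan(58.3°) = 1.62
Z_in = Z_0·(Z_L + jZ_0·tanβl)/(Z_0 + jZ_L·tanβl)
     = 50·(277 + j81)/(50 + j449)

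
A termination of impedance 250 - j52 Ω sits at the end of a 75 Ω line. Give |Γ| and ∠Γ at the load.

Γ ≈ 0.555 ∠ -7.46°

Γ = (Z_L − Z_0)/(Z_L + Z_0) = (175 − j52)/(325 − j52)
|Γ| = 183/329 = 0.555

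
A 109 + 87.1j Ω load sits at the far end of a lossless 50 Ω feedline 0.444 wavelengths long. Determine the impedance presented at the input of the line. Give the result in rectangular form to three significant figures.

Z_in ≈ 37.2 + j60.1 Ω

βl = 2π × 0.444 = 160°
tan(βl) = tan(160°) = -0.367
Z_in = Z_0·(Z_L + jZ_0·tanβl)/(Z_0 + jZ_L·tanβl)
     = 50·(109 + j68.7)/(82 − j40)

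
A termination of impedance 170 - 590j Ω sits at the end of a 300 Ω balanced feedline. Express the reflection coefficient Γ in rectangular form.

Γ ≈ 0.504 − j0.622

Γ = (Z_L − Z_0)/(Z_L + Z_0) = (-130 − j590)/(470 − j590)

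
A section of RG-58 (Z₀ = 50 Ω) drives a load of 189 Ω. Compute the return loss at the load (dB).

RL ≈ 4.71 dB

Γ = (189 − 50)/(189 + 50) = 0.582
RL = −20·log₁₀|Γ| = −20·log₁₀(0.582)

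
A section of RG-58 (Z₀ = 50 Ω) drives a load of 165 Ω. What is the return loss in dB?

Γ = (165 − 50)/(165 + 50) = 0.535
RL = −20·log₁₀|Γ| = −20·log₁₀(0.535)

RL ≈ 5.43 dB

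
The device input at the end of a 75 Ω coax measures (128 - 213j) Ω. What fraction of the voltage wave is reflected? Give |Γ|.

Γ = (Z_L − Z_0)/(Z_L + Z_0) = (53 − j213)/(203 − j213)
|Γ| = 219/294

|Γ| ≈ 0.746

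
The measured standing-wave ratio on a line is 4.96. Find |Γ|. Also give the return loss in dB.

|Γ| ≈ 0.664; return loss ≈ 3.55 dB

|Γ| = (S − 1)/(S + 1) = (4.96 − 1)/(4.96 + 1) = 3.96/5.96
RL = −20·log₁₀|Γ| = −20·log₁₀(0.664)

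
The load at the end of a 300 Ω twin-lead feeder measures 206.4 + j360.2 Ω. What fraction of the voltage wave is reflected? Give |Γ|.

Γ = (Z_L − Z_0)/(Z_L + Z_0) = (-93.6 + j360.2)/(506.4 + j360.2)
|Γ| = 372/621

|Γ| ≈ 0.599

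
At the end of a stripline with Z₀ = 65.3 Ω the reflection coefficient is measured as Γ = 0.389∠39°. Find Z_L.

Z_L = Z_0·(1 + Γ)/(1 − Γ) = 65.3·(1.3 + j0.245)/(0.698 − j0.245)

Z_L ≈ 101 + j58.5 Ω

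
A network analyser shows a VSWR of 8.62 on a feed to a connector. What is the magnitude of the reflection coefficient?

|Γ| = (S − 1)/(S + 1) = (8.62 − 1)/(8.62 + 1) = 7.62/9.62

|Γ| ≈ 0.792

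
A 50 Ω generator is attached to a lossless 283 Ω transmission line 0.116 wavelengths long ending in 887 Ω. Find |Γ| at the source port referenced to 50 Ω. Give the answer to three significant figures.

|Γ| ≈ 0.831

βl = 2π × 0.116 = 41.8°
tan(βl) = 0.893
Z_in = Z_0·(Z_L + jZ_0·tanβl)/(Z_0 + jZ_L·tanβl) = 181 − j252 Ω
Γ_s = (Z_in − Z_s)/(Z_in + Z_s) = (131 − j252)/(231 − j252), |Γ_s| = 0.831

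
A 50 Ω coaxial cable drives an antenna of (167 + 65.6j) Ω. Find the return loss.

RL ≈ 4.56 dB

Γ = (117 + j65.6)/(217 + j65.6), |Γ| = 0.592
RL = −20·log₁₀|Γ| = −20·log₁₀(0.592)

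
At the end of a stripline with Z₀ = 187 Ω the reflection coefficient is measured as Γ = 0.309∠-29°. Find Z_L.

Z_L ≈ 305 − j101 Ω

Z_L = Z_0·(1 + Γ)/(1 − Γ) = 187·(1.27 − j0.15)/(0.73 + j0.15)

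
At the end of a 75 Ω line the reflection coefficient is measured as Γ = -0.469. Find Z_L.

Z_L ≈ 27.1 Ω

Z_L = Z_0·(1 + Γ)/(1 − Γ) = 75·(0.531)/(1.47)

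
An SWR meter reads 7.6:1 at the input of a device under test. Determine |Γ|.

|Γ| = (S − 1)/(S + 1) = (7.6 − 1)/(7.6 + 1) = 6.6/8.6

|Γ| ≈ 0.767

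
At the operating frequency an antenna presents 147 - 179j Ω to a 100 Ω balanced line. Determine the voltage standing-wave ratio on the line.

VSWR ≈ 4.09

Γ = (Z_L − Z_0)/(Z_L + Z_0) = (47 − j179)/(247 − j179)
|Γ| = 185/305 = 0.607
VSWR = (1 + |Γ|)/(1 − |Γ|) = 1.61/0.393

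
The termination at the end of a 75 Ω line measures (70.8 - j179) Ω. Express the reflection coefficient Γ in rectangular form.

Γ = (Z_L − Z_0)/(Z_L + Z_0) = (-4.2 − j179)/(145.8 − j179)

Γ ≈ 0.59 − j0.504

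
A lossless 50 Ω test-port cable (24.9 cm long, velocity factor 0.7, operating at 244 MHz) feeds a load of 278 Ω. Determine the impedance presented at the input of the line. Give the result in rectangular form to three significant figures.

λ = v/f = 0.7·c / 244 MHz = 0.861 m
βl = 2π·l/λ = 2π × 0.289 = 104°
tan(βl) = tan(104°) = -3.97
Z_in = Z_0·(Z_L + jZ_0·tanβl)/(Z_0 + jZ_L·tanβl)
     = 50·(278 − j198)/(50 − j1100)

Z_in ≈ 9.55 + j12.2 Ω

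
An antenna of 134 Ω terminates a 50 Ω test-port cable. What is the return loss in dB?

Γ = (134 − 50)/(134 + 50) = 0.457
RL = −20·log₁₀|Γ| = −20·log₁₀(0.457)

RL ≈ 6.81 dB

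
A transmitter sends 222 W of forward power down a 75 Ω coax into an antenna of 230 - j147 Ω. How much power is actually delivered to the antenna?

P_delivered ≈ 134 W

|Γ| = |(155 − j147)/(305 − j147)| = 0.631
|Γ|² = 0.398
P_refl = |Γ|²·P_inc = 88.4 W, P_del = (1 − |Γ|²)·P_inc = 134 W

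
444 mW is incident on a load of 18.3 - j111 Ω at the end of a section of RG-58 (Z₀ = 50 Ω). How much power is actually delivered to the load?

|Γ| = |(-31.7 − j111)/(68.3 − j111)| = 0.886
|Γ|² = 0.785
P_refl = |Γ|²·P_inc = 348 mW, P_del = (1 − |Γ|²)·P_inc = 95.7 mW

P_delivered ≈ 95.7 mW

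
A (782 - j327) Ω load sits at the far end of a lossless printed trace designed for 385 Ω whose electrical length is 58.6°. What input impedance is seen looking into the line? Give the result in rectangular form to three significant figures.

tan(βl) = tan(58.6°) = 1.64
Z_in = Z_0·(Z_L + jZ_0·tanβl)/(Z_0 + jZ_L·tanβl)
     = 385·(782 + j304)/(921 + j1280)

Z_in ≈ 172 − j112 Ω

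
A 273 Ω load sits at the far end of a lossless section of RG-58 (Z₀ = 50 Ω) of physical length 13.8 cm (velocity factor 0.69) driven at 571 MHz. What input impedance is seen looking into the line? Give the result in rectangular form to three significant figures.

λ = v/f = 0.69·c / 571 MHz = 0.363 m
βl = 2π·l/λ = 2π × 0.381 = 137°
tan(βl) = tan(137°) = -0.931
Z_in = Z_0·(Z_L + jZ_0·tanβl)/(Z_0 + jZ_L·tanβl)
     = 50·(273 − j46.6)/(50 − j254)

Z_in ≈ 19 + j50 Ω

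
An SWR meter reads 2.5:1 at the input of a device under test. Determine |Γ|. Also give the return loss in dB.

|Γ| = (S − 1)/(S + 1) = (2.5 − 1)/(2.5 + 1) = 1.5/3.5
RL = −20·log₁₀|Γ| = −20·log₁₀(0.429)

|Γ| ≈ 0.429; return loss ≈ 7.36 dB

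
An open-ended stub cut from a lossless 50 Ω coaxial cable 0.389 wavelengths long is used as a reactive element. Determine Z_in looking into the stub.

Z_in ≈ +j59.7 Ω

βl = 2π × 0.389 = 140°
tan(βl) = -0.838
For an open-ended stub, Z_in = −jZ_0·cot(βl) = −jZ_0/tan(βl)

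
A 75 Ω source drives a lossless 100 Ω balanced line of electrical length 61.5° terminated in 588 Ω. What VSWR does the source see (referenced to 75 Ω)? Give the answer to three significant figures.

VSWR ≈ 5.2

tan(βl) = 1.84
Z_in = Z_0·(Z_L + jZ_0·tanβl)/(Z_0 + jZ_L·tanβl) = 21.8 − j52.3 Ω
Γ_s = (Z_in − Z_s)/(Z_in + Z_s) = (-53.2 − j52.3)/(96.8 − j52.3), |Γ_s| = 0.678
VSWR = (1 + |Γ_s|)/(1 − |Γ_s|)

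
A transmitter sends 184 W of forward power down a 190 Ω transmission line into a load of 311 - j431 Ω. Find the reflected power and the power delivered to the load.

P_reflected ≈ 84.4 W; P_delivered ≈ 99.6 W

|Γ| = |(121 − j431)/(501 − j431)| = 0.677
|Γ|² = 0.459
P_refl = |Γ|²·P_inc = 84.4 W, P_del = (1 − |Γ|²)·P_inc = 99.6 W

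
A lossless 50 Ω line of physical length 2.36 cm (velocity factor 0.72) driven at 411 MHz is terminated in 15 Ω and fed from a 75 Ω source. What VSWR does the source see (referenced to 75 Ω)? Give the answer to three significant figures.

λ = v/f = 0.72·c / 411 MHz = 0.526 m
βl = 2π·l/λ = 2π × 0.0449 = 16.2°
tan(βl) = 0.29
Z_in = Z_0·(Z_L + jZ_0·tanβl)/(Z_0 + jZ_L·tanβl) = 16.1 + j13.1 Ω
Γ_s = (Z_in − Z_s)/(Z_in + Z_s) = (-58.9 + j13.1)/(91.1 + j13.1), |Γ_s| = 0.655
VSWR = (1 + |Γ_s|)/(1 − |Γ_s|)

VSWR ≈ 4.8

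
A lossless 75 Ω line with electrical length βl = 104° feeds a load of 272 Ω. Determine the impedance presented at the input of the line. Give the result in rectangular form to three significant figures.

Z_in ≈ 21.9 + j17.2 Ω

tan(βl) = tan(104°) = -4.01
Z_in = Z_0·(Z_L + jZ_0·tanβl)/(Z_0 + jZ_L·tanβl)
     = 75·(272 − j301)/(75 − j1090)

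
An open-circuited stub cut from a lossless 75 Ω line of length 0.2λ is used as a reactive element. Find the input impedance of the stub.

βl = 2π × 0.2 = 72°
tan(βl) = 3.08
For an open-circuited stub, Z_in = −jZ_0·cot(βl) = −jZ_0/tan(βl)

Z_in ≈ −j24.4 Ω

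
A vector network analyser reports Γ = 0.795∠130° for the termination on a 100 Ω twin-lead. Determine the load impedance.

Z_L = Z_0·(1 + Γ)/(1 − Γ) = 100·(0.489 + j0.609)/(1.51 − j0.609)

Z_L ≈ 13.9 + j45.9 Ω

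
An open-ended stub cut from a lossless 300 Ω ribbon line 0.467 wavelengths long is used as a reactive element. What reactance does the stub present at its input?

βl = 2π × 0.467 = 168°
tan(βl) = -0.21
For an open-ended stub, Z_in = −jZ_0·cot(βl) = −jZ_0/tan(βl)

X_in ≈ 1430 Ω (inductive)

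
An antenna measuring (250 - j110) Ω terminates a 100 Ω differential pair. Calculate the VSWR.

VSWR ≈ 3.06

Γ = (Z_L − Z_0)/(Z_L + Z_0) = (150 − j110)/(350 − j110)
|Γ| = 186/367 = 0.507
VSWR = (1 + |Γ|)/(1 − |Γ|) = 1.51/0.493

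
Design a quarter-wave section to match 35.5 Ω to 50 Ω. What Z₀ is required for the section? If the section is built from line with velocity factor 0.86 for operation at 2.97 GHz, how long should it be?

Z_qwt = √(Z_0·R_L) = √(50 × 35.5) = √1775
λ = 0.86·c/f = 0.0869 m, so l = λ/4 = 0.0217 m

Z_qwt ≈ 42.1 Ω; length ≈ 2.17 cm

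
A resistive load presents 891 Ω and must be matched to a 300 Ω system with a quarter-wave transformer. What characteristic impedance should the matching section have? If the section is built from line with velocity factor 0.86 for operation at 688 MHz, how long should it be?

Z_qwt ≈ 517 Ω; length ≈ 9.38 cm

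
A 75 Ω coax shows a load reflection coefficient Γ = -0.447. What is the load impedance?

Z_L ≈ 28.7 Ω

Z_L = Z_0·(1 + Γ)/(1 − Γ) = 75·(0.553)/(1.45)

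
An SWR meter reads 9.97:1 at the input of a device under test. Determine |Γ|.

|Γ| ≈ 0.818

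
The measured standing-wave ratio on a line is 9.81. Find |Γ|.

|Γ| = (S − 1)/(S + 1) = (9.81 − 1)/(9.81 + 1) = 8.81/10.8

|Γ| ≈ 0.815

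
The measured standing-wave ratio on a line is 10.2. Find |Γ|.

|Γ| = (S − 1)/(S + 1) = (10.2 − 1)/(10.2 + 1) = 9.2/11.2

|Γ| ≈ 0.821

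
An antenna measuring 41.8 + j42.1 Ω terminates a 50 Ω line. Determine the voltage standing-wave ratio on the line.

Γ = (Z_L − Z_0)/(Z_L + Z_0) = (-8.2 + j42.1)/(91.8 + j42.1)
|Γ| = 42.9/101 = 0.425
VSWR = (1 + |Γ|)/(1 − |Γ|) = 1.42/0.575

VSWR ≈ 2.48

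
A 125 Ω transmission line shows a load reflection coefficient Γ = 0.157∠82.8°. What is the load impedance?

Z_L = Z_0·(1 + Γ)/(1 − Γ) = 125·(1.02 + j0.156)/(0.98 − j0.156)

Z_L ≈ 124 + j39.5 Ω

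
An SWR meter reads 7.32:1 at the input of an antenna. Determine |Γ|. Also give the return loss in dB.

|Γ| = (S − 1)/(S + 1) = (7.32 − 1)/(7.32 + 1) = 6.32/8.32
RL = −20·log₁₀|Γ| = −20·log₁₀(0.76)

|Γ| ≈ 0.76; return loss ≈ 2.39 dB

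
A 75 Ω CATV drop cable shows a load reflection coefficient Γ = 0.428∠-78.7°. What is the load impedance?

Z_L = Z_0·(1 + Γ)/(1 − Γ) = 75·(1.08 − j0.42)/(0.916 + j0.42)

Z_L ≈ 60.3 − j62 Ω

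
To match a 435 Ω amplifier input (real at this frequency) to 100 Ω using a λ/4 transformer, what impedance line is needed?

Z_qwt = √(Z_0·R_L) = √(100 × 435) = √43500

Z_qwt ≈ 209 Ω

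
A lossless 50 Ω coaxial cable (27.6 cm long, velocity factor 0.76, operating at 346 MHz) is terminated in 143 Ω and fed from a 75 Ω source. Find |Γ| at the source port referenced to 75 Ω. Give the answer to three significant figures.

|Γ| ≈ 0.434

λ = v/f = 0.76·c / 346 MHz = 0.659 m
βl = 2π·l/λ = 2π × 0.419 = 151°
tan(βl) = -0.559
Z_in = Z_0·(Z_L + jZ_0·tanβl)/(Z_0 + jZ_L·tanβl) = 52.8 + j56.4 Ω
Γ_s = (Z_in − Z_s)/(Z_in + Z_s) = (-22.2 + j56.4)/(128 + j56.4), |Γ_s| = 0.434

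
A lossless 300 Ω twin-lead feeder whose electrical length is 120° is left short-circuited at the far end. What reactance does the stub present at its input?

tan(βl) = -1.73
For a short-circuited stub, Z_in = jZ_0·tan(βl)

X_in ≈ -520 Ω (capacitive)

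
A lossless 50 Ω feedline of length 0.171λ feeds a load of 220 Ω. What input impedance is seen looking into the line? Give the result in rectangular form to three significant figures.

βl = 2π × 0.171 = 61.6°
tan(βl) = tan(61.6°) = 1.85
Z_in = Z_0·(Z_L + jZ_0·tanβl)/(Z_0 + jZ_L·tanβl)
     = 50·(220 + j92.3)/(50 + j406)

Z_in ≈ 14.5 − j25.3 Ω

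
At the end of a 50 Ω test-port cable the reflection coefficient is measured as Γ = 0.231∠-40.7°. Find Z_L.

Z_L ≈ 67.3 − j21.4 Ω

Z_L = Z_0·(1 + Γ)/(1 − Γ) = 50·(1.18 − j0.151)/(0.825 + j0.151)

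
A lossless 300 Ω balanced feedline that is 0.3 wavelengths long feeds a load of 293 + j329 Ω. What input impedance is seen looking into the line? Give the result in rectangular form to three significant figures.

βl = 2π × 0.3 = 108°
tan(βl) = tan(108°) = -3.08
Z_in = Z_0·(Z_L + jZ_0·tanβl)/(Z_0 + jZ_L·tanβl)
     = 300·(293 − j594)/(1310 − j902)

Z_in ≈ 109 − j61 Ω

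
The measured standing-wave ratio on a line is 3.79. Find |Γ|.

|Γ| = (S − 1)/(S + 1) = (3.79 − 1)/(3.79 + 1) = 2.79/4.79

|Γ| ≈ 0.582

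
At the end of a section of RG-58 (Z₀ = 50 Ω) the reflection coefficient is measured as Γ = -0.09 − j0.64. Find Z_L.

Z_L ≈ 18.2 − j40.1 Ω

Z_L = Z_0·(1 + Γ)/(1 − Γ) = 50·(0.91 − j0.64)/(1.09 + j0.64)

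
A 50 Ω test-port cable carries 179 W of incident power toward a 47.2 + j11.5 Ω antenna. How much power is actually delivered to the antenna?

|Γ| = |(-2.8 + j11.5)/(97.2 + j11.5)| = 0.121
|Γ|² = 0.0146
P_refl = |Γ|²·P_inc = 2.62 W, P_del = (1 − |Γ|²)·P_inc = 176 W

P_delivered ≈ 176 W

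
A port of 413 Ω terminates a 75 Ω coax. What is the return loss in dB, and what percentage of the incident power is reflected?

RL ≈ 3.19 dB; 48% of incident power reflected

Γ = (413 − 75)/(413 + 75) = 0.693
RL = −20·log₁₀(0.693) = 3.19 dB
P_refl/P_inc = |Γ|² = 0.48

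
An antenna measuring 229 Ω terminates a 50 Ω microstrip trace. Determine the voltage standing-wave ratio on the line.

VSWR ≈ 4.58

Γ = (229 − 50)/(229 + 50) = 0.642
VSWR = (1 + 0.642)/(1 − 0.642)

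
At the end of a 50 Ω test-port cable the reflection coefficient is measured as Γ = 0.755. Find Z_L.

Z_L = Z_0·(1 + Γ)/(1 − Γ) = 50·(1.75)/(0.245)

Z_L ≈ 358 Ω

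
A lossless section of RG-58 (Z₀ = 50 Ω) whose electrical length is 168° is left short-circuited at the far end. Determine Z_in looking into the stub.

tan(βl) = -0.213
For a short-circuited stub, Z_in = jZ_0·tan(βl)

Z_in ≈ −j10.6 Ω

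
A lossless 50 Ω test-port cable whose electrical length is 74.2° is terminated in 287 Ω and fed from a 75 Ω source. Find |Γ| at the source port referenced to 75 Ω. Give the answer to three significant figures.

|Γ| ≈ 0.784

tan(βl) = 3.53
Z_in = Z_0·(Z_L + jZ_0·tanβl)/(Z_0 + jZ_L·tanβl) = 9.39 − j13.7 Ω
Γ_s = (Z_in − Z_s)/(Z_in + Z_s) = (-65.6 − j13.7)/(84.4 − j13.7), |Γ_s| = 0.784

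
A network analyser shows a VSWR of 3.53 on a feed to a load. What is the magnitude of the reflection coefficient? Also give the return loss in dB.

|Γ| ≈ 0.558; return loss ≈ 5.06 dB

|Γ| = (S − 1)/(S + 1) = (3.53 − 1)/(3.53 + 1) = 2.53/4.53
RL = −20·log₁₀|Γ| = −20·log₁₀(0.558)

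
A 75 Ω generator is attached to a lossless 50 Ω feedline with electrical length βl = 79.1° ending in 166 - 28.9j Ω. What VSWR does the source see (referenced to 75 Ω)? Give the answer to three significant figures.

VSWR ≈ 5.1

tan(βl) = 5.19
Z_in = Z_0·(Z_L + jZ_0·tanβl)/(Z_0 + jZ_L·tanβl) = 14.8 − j6.19 Ω
Γ_s = (Z_in − Z_s)/(Z_in + Z_s) = (-60.2 − j6.19)/(89.8 − j6.19), |Γ_s| = 0.672
VSWR = (1 + |Γ_s|)/(1 − |Γ_s|)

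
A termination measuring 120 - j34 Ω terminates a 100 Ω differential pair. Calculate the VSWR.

Γ = (Z_L − Z_0)/(Z_L + Z_0) = (20 − j34)/(220 − j34)
|Γ| = 39.4/223 = 0.177
VSWR = (1 + |Γ|)/(1 − |Γ|) = 1.18/0.823

VSWR ≈ 1.43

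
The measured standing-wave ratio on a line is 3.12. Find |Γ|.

|Γ| ≈ 0.515

|Γ| = (S − 1)/(S + 1) = (3.12 − 1)/(3.12 + 1) = 2.12/4.12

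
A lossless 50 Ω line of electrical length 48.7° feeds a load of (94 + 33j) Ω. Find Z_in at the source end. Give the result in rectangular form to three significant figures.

Z_in ≈ 46.5 − j38.5 Ω

tan(βl) = tan(48.7°) = 1.14
Z_in = Z_0·(Z_L + jZ_0·tanβl)/(Z_0 + jZ_L·tanβl)
     = 50·(94 + j89.9)/(12.4 + j107)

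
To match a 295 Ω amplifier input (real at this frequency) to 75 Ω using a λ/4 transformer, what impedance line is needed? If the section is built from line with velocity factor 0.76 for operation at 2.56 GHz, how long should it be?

Z_qwt ≈ 149 Ω; length ≈ 2.23 cm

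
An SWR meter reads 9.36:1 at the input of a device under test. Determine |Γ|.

|Γ| ≈ 0.807

|Γ| = (S − 1)/(S + 1) = (9.36 − 1)/(9.36 + 1) = 8.36/10.4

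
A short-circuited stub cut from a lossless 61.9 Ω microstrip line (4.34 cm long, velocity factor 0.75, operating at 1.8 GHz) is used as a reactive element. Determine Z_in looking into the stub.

Z_in ≈ −j88.4 Ω

λ = v/f = 0.75·c / 1.8 GHz = 0.125 m
βl = 2π·l/λ = 2π × 0.347 = 125°
tan(βl) = -1.43
For a short-circuited stub, Z_in = jZ_0·tan(βl)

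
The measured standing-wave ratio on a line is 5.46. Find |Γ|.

|Γ| = (S − 1)/(S + 1) = (5.46 − 1)/(5.46 + 1) = 4.46/6.46

|Γ| ≈ 0.69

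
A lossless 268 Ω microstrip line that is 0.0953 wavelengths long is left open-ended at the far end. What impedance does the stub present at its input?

Z_in ≈ −j393 Ω

βl = 2π × 0.0953 = 34.3°
tan(βl) = 0.682
For an open-ended stub, Z_in = −jZ_0·cot(βl) = −jZ_0/tan(βl)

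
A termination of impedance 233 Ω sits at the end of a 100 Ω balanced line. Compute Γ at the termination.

Γ = 0.399

Γ = (Z_L − Z_0)/(Z_L + Z_0) = (233 − 100)/(233 + 100) = 133/333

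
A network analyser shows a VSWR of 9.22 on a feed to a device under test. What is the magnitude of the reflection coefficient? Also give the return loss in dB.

|Γ| ≈ 0.804; return loss ≈ 1.89 dB

|Γ| = (S − 1)/(S + 1) = (9.22 − 1)/(9.22 + 1) = 8.22/10.2
RL = −20·log₁₀|Γ| = −20·log₁₀(0.804)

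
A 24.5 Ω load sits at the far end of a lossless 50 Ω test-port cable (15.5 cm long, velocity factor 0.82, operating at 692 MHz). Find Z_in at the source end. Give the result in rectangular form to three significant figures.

λ = v/f = 0.82·c / 692 MHz = 0.355 m
βl = 2π·l/λ = 2π × 0.436 = 157°
tan(βl) = tan(157°) = -0.425
Z_in = Z_0·(Z_L + jZ_0·tanβl)/(Z_0 + jZ_L·tanβl)
     = 50·(24.5 − j21.3)/(50 − j10.4)

Z_in ≈ 27.7 − j15.5 Ω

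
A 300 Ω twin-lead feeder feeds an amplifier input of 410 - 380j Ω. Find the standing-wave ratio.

VSWR ≈ 2.93

Γ = (Z_L − Z_0)/(Z_L + Z_0) = (110 − j380)/(710 − j380)
|Γ| = 396/805 = 0.491
VSWR = (1 + |Γ|)/(1 − |Γ|) = 1.49/0.509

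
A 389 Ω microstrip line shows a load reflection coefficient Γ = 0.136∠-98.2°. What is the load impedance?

Z_L = Z_0·(1 + Γ)/(1 − Γ) = 389·(0.981 − j0.135)/(1.02 + j0.135)

Z_L ≈ 361 − j99.1 Ω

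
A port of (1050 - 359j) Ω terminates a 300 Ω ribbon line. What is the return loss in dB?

RL ≈ 4.51 dB

Γ = (750 − j359)/(1350 − j359), |Γ| = 0.595
RL = −20·log₁₀|Γ| = −20·log₁₀(0.595)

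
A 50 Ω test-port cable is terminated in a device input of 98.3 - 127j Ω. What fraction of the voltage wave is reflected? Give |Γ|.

|Γ| ≈ 0.696

Γ = (Z_L − Z_0)/(Z_L + Z_0) = (48.3 − j127)/(148.3 − j127)
|Γ| = 136/195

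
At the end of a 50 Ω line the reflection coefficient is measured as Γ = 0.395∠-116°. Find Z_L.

Z_L ≈ 28.1 − j23.6 Ω

Z_L = Z_0·(1 + Γ)/(1 − Γ) = 50·(0.827 − j0.355)/(1.17 + j0.355)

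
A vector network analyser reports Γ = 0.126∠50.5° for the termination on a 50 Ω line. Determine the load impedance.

Z_L = Z_0·(1 + Γ)/(1 − Γ) = 50·(1.08 + j0.0972)/(0.92 − j0.0972)

Z_L ≈ 57.5 + j11.4 Ω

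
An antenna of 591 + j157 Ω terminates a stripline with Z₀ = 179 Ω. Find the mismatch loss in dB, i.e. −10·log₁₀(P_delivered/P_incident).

mismatch loss ≈ 1.64 dB

Γ = (412 + j157)/(770 + j157), |Γ| = 0.561
|Γ|² = 0.315, so P_del/P_inc = 1 − |Γ|² = 0.685
ML = −10·log₁₀(1 − |Γ|²)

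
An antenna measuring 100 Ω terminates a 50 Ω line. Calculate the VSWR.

Γ = (100 − 50)/(100 + 50) = 0.333
VSWR = (1 + 0.333)/(1 − 0.333)

VSWR ≈ 2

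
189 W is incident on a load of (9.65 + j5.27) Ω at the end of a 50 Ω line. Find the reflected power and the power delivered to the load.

P_reflected ≈ 87.3 W; P_delivered ≈ 102 W

|Γ| = |(-40.35 + j5.27)/(59.65 + j5.27)| = 0.68
|Γ|² = 0.462
P_refl = |Γ|²·P_inc = 87.3 W, P_del = (1 − |Γ|²)·P_inc = 102 W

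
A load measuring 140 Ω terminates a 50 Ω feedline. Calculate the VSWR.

VSWR ≈ 2.8

Γ = (140 − 50)/(140 + 50) = 0.474
VSWR = (1 + 0.474)/(1 − 0.474)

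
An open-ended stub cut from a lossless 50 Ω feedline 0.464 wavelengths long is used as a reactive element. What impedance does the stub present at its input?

Z_in ≈ +j217 Ω

βl = 2π × 0.464 = 167°
tan(βl) = -0.23
For an open-ended stub, Z_in = −jZ_0·cot(βl) = −jZ_0/tan(βl)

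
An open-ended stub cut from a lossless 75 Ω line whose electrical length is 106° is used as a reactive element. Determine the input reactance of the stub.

tan(βl) = -3.49
For an open-ended stub, Z_in = −jZ_0·cot(βl) = −jZ_0/tan(βl)

X_in ≈ 21.5 Ω (inductive)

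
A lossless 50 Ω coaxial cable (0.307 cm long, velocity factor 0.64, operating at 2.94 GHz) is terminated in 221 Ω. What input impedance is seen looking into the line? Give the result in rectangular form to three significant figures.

λ = v/f = 0.64·c / 2.94 GHz = 0.0653 m
βl = 2π·l/λ = 2π × 0.047 = 16.9°
tan(βl) = tan(16.9°) = 0.304
Z_in = Z_0·(Z_L + jZ_0·tanβl)/(Z_0 + jZ_L·tanβl)
     = 50·(221 + j15.2)/(50 + j67.2)

Z_in ≈ 86 − j100 Ω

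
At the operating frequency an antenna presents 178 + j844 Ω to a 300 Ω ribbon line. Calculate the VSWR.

VSWR ≈ 15.6

Γ = (Z_L − Z_0)/(Z_L + Z_0) = (-122 + j844)/(478 + j844)
|Γ| = 853/970 = 0.879
VSWR = (1 + |Γ|)/(1 − |Γ|) = 1.88/0.121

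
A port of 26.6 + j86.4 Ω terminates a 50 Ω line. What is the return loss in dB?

Γ = (-23.4 + j86.4)/(76.6 + j86.4), |Γ| = 0.775
RL = −20·log₁₀|Γ| = −20·log₁₀(0.775)

RL ≈ 2.21 dB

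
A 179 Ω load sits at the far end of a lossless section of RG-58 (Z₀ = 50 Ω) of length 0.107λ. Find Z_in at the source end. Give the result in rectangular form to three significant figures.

Z_in ≈ 32.1 − j51.6 Ω

βl = 2π × 0.107 = 38.5°
tan(βl) = tan(38.5°) = 0.796
Z_in = Z_0·(Z_L + jZ_0·tanβl)/(Z_0 + jZ_L·tanβl)
     = 50·(179 + j39.8)/(50 + j142)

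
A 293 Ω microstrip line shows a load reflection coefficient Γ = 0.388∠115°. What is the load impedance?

Z_L ≈ 168 + j139 Ω

Z_L = Z_0·(1 + Γ)/(1 − Γ) = 293·(0.836 + j0.352)/(1.16 − j0.352)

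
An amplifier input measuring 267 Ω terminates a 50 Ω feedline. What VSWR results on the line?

Γ = (267 − 50)/(267 + 50) = 0.685
VSWR = (1 + 0.685)/(1 − 0.685)

VSWR ≈ 5.34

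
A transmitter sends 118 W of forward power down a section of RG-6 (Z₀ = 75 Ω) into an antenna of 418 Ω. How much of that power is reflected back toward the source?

Γ = (418 − 75)/(418 + 75) = 0.696
|Γ|² = 0.484
P_refl = |Γ|²·P_inc = 57.1 W, P_del = (1 − |Γ|²)·P_inc = 60.9 W

P_reflected ≈ 57.1 W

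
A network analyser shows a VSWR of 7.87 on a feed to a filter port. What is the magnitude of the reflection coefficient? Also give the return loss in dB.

|Γ| = (S − 1)/(S + 1) = (7.87 − 1)/(7.87 + 1) = 6.87/8.87
RL = −20·log₁₀|Γ| = −20·log₁₀(0.775)

|Γ| ≈ 0.775; return loss ≈ 2.22 dB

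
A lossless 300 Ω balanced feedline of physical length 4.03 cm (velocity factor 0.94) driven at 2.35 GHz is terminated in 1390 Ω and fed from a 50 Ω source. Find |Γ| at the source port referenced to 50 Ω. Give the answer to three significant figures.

λ = v/f = 0.94·c / 2.35 GHz = 0.12 m
βl = 2π·l/λ = 2π × 0.336 = 121°
tan(βl) = -1.67
Z_in = Z_0·(Z_L + jZ_0·tanβl)/(Z_0 + jZ_L·tanβl) = 86.5 + j168 Ω
Γ_s = (Z_in − Z_s)/(Z_in + Z_s) = (36.5 + j168)/(136 + j168), |Γ_s| = 0.795

|Γ| ≈ 0.795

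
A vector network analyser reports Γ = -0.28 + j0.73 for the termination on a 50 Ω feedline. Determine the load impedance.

Z_L ≈ 8.95 + j33.6 Ω

Z_L = Z_0·(1 + Γ)/(1 − Γ) = 50·(0.72 + j0.73)/(1.28 − j0.73)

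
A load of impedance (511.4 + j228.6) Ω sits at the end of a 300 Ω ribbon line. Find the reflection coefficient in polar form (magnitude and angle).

Γ ≈ 0.369 ∠ 31.5°

Γ = (Z_L − Z_0)/(Z_L + Z_0) = (211.4 + j228.6)/(811.4 + j228.6)
|Γ| = 311/843 = 0.369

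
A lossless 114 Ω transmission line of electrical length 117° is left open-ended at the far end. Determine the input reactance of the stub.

tan(βl) = -1.96
For an open-ended stub, Z_in = −jZ_0·cot(βl) = −jZ_0/tan(βl)

X_in ≈ 58.1 Ω (inductive)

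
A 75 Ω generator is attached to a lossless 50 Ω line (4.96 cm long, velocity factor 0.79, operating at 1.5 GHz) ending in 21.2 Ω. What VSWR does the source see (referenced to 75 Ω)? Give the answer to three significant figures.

λ = v/f = 0.79·c / 1.5 GHz = 0.158 m
βl = 2π·l/λ = 2π × 0.314 = 113°
tan(βl) = -2.35
Z_in = Z_0·(Z_L + jZ_0·tanβl)/(Z_0 + jZ_L·tanβl) = 69.5 − j48.4 Ω
Γ_s = (Z_in − Z_s)/(Z_in + Z_s) = (-5.52 − j48.4)/(144 − j48.4), |Γ_s| = 0.319
VSWR = (1 + |Γ_s|)/(1 − |Γ_s|)

VSWR ≈ 1.94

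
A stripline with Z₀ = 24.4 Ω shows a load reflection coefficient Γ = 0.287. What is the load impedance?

Z_L = Z_0·(1 + Γ)/(1 − Γ) = 24.4·(1.29)/(0.713)

Z_L ≈ 44 Ω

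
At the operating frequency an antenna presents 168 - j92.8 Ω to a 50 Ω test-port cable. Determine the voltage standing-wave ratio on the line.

Γ = (Z_L − Z_0)/(Z_L + Z_0) = (118 − j92.8)/(218 − j92.8)
|Γ| = 150/237 = 0.634
VSWR = (1 + |Γ|)/(1 − |Γ|) = 1.63/0.366

VSWR ≈ 4.46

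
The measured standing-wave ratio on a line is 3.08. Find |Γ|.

|Γ| ≈ 0.51

|Γ| = (S − 1)/(S + 1) = (3.08 − 1)/(3.08 + 1) = 2.08/4.08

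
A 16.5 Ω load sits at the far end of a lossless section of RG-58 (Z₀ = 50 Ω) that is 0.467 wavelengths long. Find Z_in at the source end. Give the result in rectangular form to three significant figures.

Z_in ≈ 17.1 − j9.33 Ω

βl = 2π × 0.467 = 168°
tan(βl) = tan(168°) = -0.21
Z_in = Z_0·(Z_L + jZ_0·tanβl)/(Z_0 + jZ_L·tanβl)
     = 50·(16.5 − j10.5)/(50 − j3.47)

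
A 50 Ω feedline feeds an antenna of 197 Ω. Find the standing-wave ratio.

VSWR ≈ 3.94

Γ = (197 − 50)/(197 + 50) = 0.595
VSWR = (1 + 0.595)/(1 − 0.595)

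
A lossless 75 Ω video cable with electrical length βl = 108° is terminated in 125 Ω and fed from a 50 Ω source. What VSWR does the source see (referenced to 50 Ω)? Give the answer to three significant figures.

tan(βl) = -3.08
Z_in = Z_0·(Z_L + jZ_0·tanβl)/(Z_0 + jZ_L·tanβl) = 47.9 + j15 Ω
Γ_s = (Z_in − Z_s)/(Z_in + Z_s) = (-2.07 + j15)/(97.9 + j15), |Γ_s| = 0.153
VSWR = (1 + |Γ_s|)/(1 − |Γ_s|)

VSWR ≈ 1.36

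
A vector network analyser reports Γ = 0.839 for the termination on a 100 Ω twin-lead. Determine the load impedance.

Z_L = Z_0·(1 + Γ)/(1 − Γ) = 100·(1.84)/(0.161)

Z_L ≈ 1140 Ω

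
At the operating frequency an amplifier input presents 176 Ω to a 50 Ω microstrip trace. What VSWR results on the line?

VSWR ≈ 3.52

For a purely resistive load, VSWR = R_L/Z_0 or Z_0/R_L (whichever > 1) = 176/50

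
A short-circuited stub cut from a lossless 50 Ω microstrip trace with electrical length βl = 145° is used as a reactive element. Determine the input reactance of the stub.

X_in ≈ -35 Ω (capacitive)

tan(βl) = -0.7
For a short-circuited stub, Z_in = jZ_0·tan(βl)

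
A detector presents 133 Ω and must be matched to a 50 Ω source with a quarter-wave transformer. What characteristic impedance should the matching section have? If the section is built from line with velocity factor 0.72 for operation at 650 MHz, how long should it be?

Z_qwt ≈ 81.5 Ω; length ≈ 8.31 cm

Z_qwt = √(Z_0·R_L) = √(50 × 133) = √6650
λ = 0.72·c/f = 0.332 m, so l = λ/4 = 0.0831 m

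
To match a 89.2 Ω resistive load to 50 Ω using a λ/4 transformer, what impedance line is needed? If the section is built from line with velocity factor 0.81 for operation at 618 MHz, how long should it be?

Z_qwt ≈ 66.8 Ω; length ≈ 9.83 cm

Z_qwt = √(Z_0·R_L) = √(50 × 89.2) = √4460
λ = 0.81·c/f = 0.393 m, so l = λ/4 = 0.0983 m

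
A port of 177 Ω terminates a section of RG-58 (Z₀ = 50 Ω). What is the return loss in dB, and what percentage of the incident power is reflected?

Γ = (177 − 50)/(177 + 50) = 0.559
RL = −20·log₁₀(0.559) = 5.04 dB
P_refl/P_inc = |Γ|² = 0.313

RL ≈ 5.04 dB; 31.3% of incident power reflected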